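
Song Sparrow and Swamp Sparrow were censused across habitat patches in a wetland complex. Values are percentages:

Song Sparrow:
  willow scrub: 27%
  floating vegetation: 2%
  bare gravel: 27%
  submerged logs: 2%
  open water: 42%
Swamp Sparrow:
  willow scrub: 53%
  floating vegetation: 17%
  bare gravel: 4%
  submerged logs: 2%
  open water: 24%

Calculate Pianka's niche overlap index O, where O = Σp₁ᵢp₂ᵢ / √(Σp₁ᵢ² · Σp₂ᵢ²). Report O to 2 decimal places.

0.75

Convert percentages to proportions (divide by 100).
Σ p₁ᵢp₂ᵢ = 0.1431 + 0.0034 + 0.0108 + 0.0004 + 0.1008 = 0.2585
Σp_1ᵢ² = 0.27² + 0.02² + 0.27² + 0.02² + 0.42² = 0.0729 + 0.0004 + 0.0729 + 0.0004 + 0.1764 = 0.3230
Σp_2ᵢ² = 0.53² + 0.17² + 0.04² + 0.02² + 0.24² = 0.2809 + 0.0289 + 0.0016 + 0.0004 + 0.0576 = 0.3694
O = 0.2585 / √(0.3230 × 0.3694) = 0.2585 / 0.34542 = 0.7484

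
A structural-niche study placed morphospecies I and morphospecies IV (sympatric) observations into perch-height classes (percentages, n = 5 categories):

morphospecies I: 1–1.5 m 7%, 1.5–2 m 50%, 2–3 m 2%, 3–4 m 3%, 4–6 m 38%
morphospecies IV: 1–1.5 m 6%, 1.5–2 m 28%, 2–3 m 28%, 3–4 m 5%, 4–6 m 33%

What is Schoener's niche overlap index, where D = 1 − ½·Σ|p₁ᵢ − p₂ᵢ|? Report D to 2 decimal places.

0.72

Convert percentages to proportions (divide by 100).
Σ|p₁ᵢ − p₂ᵢ| = 0.01 + 0.22 + 0.26 + 0.02 + 0.05 = 0.56
D = 1 − ½ × 0.56 = 1 − 0.280 = 0.7200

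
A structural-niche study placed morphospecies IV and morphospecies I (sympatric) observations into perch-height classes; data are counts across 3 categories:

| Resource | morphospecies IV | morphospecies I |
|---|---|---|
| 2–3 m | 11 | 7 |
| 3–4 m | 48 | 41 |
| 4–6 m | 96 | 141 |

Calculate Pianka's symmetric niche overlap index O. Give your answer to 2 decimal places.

Proportions for morphospecies IV (n=155): 11/155=0.0710, 48/155=0.3097, 96/155=0.6194
Proportions for morphospecies I (n=189): 7/189=0.0370, 41/189=0.2169, 141/189=0.7460
Σ p₁ᵢp₂ᵢ = 0.002627 + 0.067174 + 0.462072 = 0.531873
Σp_1ᵢ² = 0.0710² + 0.3097² + 0.6194² = 0.005041 + 0.095914 + 0.383656 = 0.484611
Σp_2ᵢ² = 0.0370² + 0.2169² + 0.7460² = 0.001369 + 0.047046 + 0.556516 = 0.604931
O = 0.531873 / √(0.484611 × 0.604931) = 0.531873 / 0.5414390 = 0.9823

0.98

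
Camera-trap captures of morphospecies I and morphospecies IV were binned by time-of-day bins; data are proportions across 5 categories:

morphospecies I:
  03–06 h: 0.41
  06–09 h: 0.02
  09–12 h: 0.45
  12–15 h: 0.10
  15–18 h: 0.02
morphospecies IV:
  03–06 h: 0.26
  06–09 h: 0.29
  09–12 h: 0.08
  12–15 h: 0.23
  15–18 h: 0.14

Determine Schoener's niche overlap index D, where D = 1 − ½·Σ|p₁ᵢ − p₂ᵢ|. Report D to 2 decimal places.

Σ|p₁ᵢ − p₂ᵢ| = 0.15 + 0.27 + 0.37 + 0.13 + 0.12 = 1.04
D = 1 − ½ × 1.04 = 1 − 0.520 = 0.4800

0.48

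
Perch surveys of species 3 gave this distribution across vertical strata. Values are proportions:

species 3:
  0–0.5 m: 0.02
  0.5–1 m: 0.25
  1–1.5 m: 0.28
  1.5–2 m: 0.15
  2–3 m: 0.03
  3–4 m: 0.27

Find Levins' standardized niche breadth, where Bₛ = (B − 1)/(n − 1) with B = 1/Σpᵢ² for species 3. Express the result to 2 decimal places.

0.64

Σpᵢ² = 0.02² + 0.25² + 0.28² + 0.15² + 0.03² + 0.27² = 0.0004 + 0.0625 + 0.0784 + 0.0225 + 0.0009 + 0.0729 = 0.2376
B = 1 / 0.2376 = 4.2088
Bₛ = (B − 1)/(n − 1) = (4.2088 − 1)/(6 − 1) = 3.2088/5 = 0.6418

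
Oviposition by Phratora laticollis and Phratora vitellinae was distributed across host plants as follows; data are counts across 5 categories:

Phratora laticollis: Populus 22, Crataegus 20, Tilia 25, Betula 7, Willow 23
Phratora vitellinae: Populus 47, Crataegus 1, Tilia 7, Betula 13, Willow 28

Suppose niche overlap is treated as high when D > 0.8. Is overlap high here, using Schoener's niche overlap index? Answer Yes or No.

No

Proportions for Phratora laticollis (n=97): 22/97=0.2268, 20/97=0.2062, 25/97=0.2577, 7/97=0.0722, 23/97=0.2371
Proportions for Phratora vitellinae (n=96): 47/96=0.4896, 1/96=0.0104, 7/96=0.0729, 13/96=0.1354, 28/96=0.2917
Σ|p₁ᵢ − p₂ᵢ| = 0.2628 + 0.1958 + 0.1848 + 0.0632 + 0.0546 = 0.7612
D = 1 − ½ × 0.7612 = 1 − 0.38060 = 0.61940
D = 0.61940 < 0.8 → No.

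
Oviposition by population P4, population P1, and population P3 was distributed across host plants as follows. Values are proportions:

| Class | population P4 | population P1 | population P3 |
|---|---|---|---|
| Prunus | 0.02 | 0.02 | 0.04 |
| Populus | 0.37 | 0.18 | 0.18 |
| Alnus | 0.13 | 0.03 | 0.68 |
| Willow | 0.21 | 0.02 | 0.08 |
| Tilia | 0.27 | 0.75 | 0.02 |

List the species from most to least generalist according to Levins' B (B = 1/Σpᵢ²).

population P4 > population P3 > population P1

Σp_P4ᵢ² = 0.02² + 0.37² + 0.13² + 0.21² + 0.27² = 0.0004 + 0.1369 + 0.0169 + 0.0441 + 0.0729 = 0.2712
B_P4 = 1 / 0.2712 = 3.6873
Σp_P1ᵢ² = 0.02² + 0.18² + 0.03² + 0.02² + 0.75² = 0.0004 + 0.0324 + 0.0009 + 0.0004 + 0.5625 = 0.5966
B_P1 = 1 / 0.5966 = 1.6762
Σp_P3ᵢ² = 0.04² + 0.18² + 0.68² + 0.08² + 0.02² = 0.0016 + 0.0324 + 0.4624 + 0.0064 + 0.0004 = 0.5032
B_P3 = 1 / 0.5032 = 1.9873
Ranking by B (broadest → narrowest): population P4 (3.69) > population P3 (1.99) > population P1 (1.68)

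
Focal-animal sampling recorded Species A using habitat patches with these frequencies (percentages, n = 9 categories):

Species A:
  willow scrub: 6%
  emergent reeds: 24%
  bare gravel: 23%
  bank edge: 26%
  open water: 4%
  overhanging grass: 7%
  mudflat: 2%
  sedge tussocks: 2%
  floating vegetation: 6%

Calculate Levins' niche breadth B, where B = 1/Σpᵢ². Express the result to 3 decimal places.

Convert percentages to proportions (divide by 100).
Σpᵢ² = 0.06² + 0.24² + 0.23² + 0.26² + 0.04² + 0.07² + 0.02² + 0.02² + 0.06² = 0.0036 + 0.0576 + 0.0529 + 0.0676 + 0.0016 + 0.0049 + 0.0004 + 0.0004 + 0.0036 = 0.1926
B = 1 / 0.1926 = 5.19211

5.192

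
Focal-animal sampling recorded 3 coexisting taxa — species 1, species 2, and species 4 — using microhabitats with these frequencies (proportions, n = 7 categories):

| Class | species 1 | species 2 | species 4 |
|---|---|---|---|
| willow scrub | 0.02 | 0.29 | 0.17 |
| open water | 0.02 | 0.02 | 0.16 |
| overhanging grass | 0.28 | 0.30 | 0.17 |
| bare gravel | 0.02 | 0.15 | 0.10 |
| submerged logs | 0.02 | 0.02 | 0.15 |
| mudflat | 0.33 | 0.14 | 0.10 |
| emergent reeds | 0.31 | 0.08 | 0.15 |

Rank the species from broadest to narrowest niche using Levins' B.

species 4 > species 2 > species 1

Σp_1ᵢ² = 0.02² + 0.02² + 0.28² + 0.02² + 0.02² + 0.33² + 0.31² = 0.0004 + 0.0004 + 0.0784 + 0.0004 + 0.0004 + 0.1089 + 0.0961 = 0.2850
B_1 = 1 / 0.2850 = 3.5088
Σp_2ᵢ² = 0.29² + 0.02² + 0.30² + 0.15² + 0.02² + 0.14² + 0.08² = 0.0841 + 0.0004 + 0.0900 + 0.0225 + 0.0004 + 0.0196 + 0.0064 = 0.2234
B_2 = 1 / 0.2234 = 4.4763
Σp_4ᵢ² = 0.17² + 0.16² + 0.17² + 0.10² + 0.15² + 0.10² + 0.15² = 0.0289 + 0.0256 + 0.0289 + 0.0100 + 0.0225 + 0.0100 + 0.0225 = 0.1484
B_4 = 1 / 0.1484 = 6.7385
Ranking by B (broadest → narrowest): species 4 (6.74) > species 2 (4.48) > species 1 (3.51)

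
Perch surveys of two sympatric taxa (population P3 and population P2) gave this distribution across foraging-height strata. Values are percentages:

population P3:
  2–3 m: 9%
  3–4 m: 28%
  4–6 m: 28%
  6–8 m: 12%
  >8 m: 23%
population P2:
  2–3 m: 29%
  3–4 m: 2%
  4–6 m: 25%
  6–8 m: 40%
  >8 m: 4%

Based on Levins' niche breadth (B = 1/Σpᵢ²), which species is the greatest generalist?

Convert percentages to proportions (divide by 100).
Σp_P3ᵢ² = 0.09² + 0.28² + 0.28² + 0.12² + 0.23² = 0.0081 + 0.0784 + 0.0784 + 0.0144 + 0.0529 = 0.2322
B_P3 = 1 / 0.2322 = 4.3066
Σp_P2ᵢ² = 0.29² + 0.02² + 0.25² + 0.40² + 0.04² = 0.0841 + 0.0004 + 0.0625 + 0.1600 + 0.0016 = 0.3086
B_P2 = 1 / 0.3086 = 3.2404
Highest B → broadest niche (most generalist): population P3 (B = 4.31).

population P3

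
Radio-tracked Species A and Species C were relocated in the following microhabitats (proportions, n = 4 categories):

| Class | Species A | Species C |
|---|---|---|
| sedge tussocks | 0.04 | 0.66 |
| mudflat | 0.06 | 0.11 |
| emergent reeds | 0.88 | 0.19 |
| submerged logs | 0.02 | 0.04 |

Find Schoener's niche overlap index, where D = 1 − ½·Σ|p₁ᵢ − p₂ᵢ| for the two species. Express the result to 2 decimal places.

0.31

Σ|p₁ᵢ − p₂ᵢ| = 0.62 + 0.05 + 0.69 + 0.02 = 1.38
D = 1 − ½ × 1.38 = 1 − 0.690 = 0.3100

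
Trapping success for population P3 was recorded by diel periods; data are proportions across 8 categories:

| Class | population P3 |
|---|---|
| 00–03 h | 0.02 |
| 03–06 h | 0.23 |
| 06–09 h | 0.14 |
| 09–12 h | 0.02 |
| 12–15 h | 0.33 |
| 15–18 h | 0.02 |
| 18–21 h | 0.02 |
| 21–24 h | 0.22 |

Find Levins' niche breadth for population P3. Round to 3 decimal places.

Σpᵢ² = 0.02² + 0.23² + 0.14² + 0.02² + 0.33² + 0.02² + 0.02² + 0.22² = 0.0004 + 0.0529 + 0.0196 + 0.0004 + 0.1089 + 0.0004 + 0.0004 + 0.0484 = 0.2314
B = 1 / 0.2314 = 4.32152

4.322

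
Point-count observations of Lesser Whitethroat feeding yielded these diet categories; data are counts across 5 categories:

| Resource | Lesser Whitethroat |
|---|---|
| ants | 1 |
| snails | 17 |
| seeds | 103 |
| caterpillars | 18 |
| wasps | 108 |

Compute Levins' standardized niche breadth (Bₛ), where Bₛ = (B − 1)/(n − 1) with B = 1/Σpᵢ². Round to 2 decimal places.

Proportions for Lesser Whitethroat (n=247): 1/247=0.0040, 17/247=0.0688, 103/247=0.4170, 18/247=0.0729, 108/247=0.4372
Σpᵢ² = 0.0040² + 0.0688² + 0.4170² + 0.0729² + 0.4372² = 0.000016 + 0.004733 + 0.173889 + 0.005314 + 0.191144 = 0.375096
B = 1 / 0.375096 = 2.6660
Bₛ = (B − 1)/(n − 1) = (2.6660 − 1)/(5 − 1) = 1.6660/4 = 0.4165

0.42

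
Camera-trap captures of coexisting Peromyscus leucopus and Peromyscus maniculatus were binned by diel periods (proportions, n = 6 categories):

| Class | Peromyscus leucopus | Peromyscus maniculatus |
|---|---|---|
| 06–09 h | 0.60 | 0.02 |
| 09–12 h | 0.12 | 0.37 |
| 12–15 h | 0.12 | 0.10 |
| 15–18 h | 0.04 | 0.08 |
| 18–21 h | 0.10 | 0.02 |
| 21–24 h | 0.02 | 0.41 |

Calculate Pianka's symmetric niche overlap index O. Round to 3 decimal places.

Σ p₁ᵢp₂ᵢ = 0.0120 + 0.0444 + 0.0120 + 0.0032 + 0.0020 + 0.0082 = 0.0818
Σp_1ᵢ² = 0.60² + 0.12² + 0.12² + 0.04² + 0.10² + 0.02² = 0.3600 + 0.0144 + 0.0144 + 0.0016 + 0.0100 + 0.0004 = 0.4008
Σp_2ᵢ² = 0.02² + 0.37² + 0.10² + 0.08² + 0.02² + 0.41² = 0.0004 + 0.1369 + 0.0100 + 0.0064 + 0.0004 + 0.1681 = 0.3222
O = 0.0818 / √(0.4008 × 0.3222) = 0.0818 / 0.359357 = 0.22763

0.228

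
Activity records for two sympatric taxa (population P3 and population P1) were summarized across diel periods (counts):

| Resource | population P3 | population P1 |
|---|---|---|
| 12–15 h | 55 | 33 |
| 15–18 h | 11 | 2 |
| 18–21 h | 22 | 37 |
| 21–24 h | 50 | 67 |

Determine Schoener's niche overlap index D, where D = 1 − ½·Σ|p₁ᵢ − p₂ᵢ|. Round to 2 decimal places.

Proportions for population P3 (n=138): 55/138=0.3986, 11/138=0.0797, 22/138=0.1594, 50/138=0.3623
Proportions for population P1 (n=139): 33/139=0.2374, 2/139=0.0144, 37/139=0.2662, 67/139=0.4820
Σ|p₁ᵢ − p₂ᵢ| = 0.1612 + 0.0653 + 0.1068 + 0.1197 = 0.4530
D = 1 − ½ × 0.4530 = 1 − 0.22650 = 0.77350

0.77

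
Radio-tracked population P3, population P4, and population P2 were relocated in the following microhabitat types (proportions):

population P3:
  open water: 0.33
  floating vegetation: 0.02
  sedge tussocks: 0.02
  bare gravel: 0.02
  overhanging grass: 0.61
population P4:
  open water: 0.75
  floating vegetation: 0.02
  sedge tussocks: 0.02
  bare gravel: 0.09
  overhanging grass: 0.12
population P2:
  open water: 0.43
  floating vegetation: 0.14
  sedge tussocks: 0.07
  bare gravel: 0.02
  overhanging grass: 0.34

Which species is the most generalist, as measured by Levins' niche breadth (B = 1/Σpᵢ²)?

Σp_P3ᵢ² = 0.33² + 0.02² + 0.02² + 0.02² + 0.61² = 0.1089 + 0.0004 + 0.0004 + 0.0004 + 0.3721 = 0.4822
B_P3 = 1 / 0.4822 = 2.0738
Σp_P4ᵢ² = 0.75² + 0.02² + 0.02² + 0.09² + 0.12² = 0.5625 + 0.0004 + 0.0004 + 0.0081 + 0.0144 = 0.5858
B_P4 = 1 / 0.5858 = 1.7071
Σp_P2ᵢ² = 0.43² + 0.14² + 0.07² + 0.02² + 0.34² = 0.1849 + 0.0196 + 0.0049 + 0.0004 + 0.1156 = 0.3254
B_P2 = 1 / 0.3254 = 3.0731
Highest B → broadest niche (most generalist): population P2 (B = 3.07).

population P2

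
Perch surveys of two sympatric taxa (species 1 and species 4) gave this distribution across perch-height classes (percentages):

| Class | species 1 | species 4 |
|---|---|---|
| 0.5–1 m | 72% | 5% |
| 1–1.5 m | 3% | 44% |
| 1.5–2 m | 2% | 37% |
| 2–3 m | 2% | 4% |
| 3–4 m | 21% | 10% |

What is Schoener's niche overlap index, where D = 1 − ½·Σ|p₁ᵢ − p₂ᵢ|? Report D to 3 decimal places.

0.220

Convert percentages to proportions (divide by 100).
Σ|p₁ᵢ − p₂ᵢ| = 0.67 + 0.41 + 0.35 + 0.02 + 0.11 = 1.56
D = 1 − ½ × 1.56 = 1 − 0.780 = 0.22000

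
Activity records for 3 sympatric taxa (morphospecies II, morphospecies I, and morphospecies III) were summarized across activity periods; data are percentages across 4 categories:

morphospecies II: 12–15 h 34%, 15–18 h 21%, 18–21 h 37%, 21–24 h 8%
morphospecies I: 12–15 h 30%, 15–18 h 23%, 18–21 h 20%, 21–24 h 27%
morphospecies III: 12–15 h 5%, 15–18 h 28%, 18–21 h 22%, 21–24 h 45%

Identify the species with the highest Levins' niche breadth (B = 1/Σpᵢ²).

Convert percentages to proportions (divide by 100).
Σp_IIᵢ² = 0.34² + 0.21² + 0.37² + 0.08² = 0.1156 + 0.0441 + 0.1369 + 0.0064 = 0.3030
B_II = 1 / 0.3030 = 3.3003
Σp_Iᵢ² = 0.30² + 0.23² + 0.20² + 0.27² = 0.0900 + 0.0529 + 0.0400 + 0.0729 = 0.2558
B_I = 1 / 0.2558 = 3.9093
Σp_IIIᵢ² = 0.05² + 0.28² + 0.22² + 0.45² = 0.0025 + 0.0784 + 0.0484 + 0.2025 = 0.3318
B_III = 1 / 0.3318 = 3.0139
Highest B → broadest niche (most generalist): morphospecies I (B = 3.91).

morphospecies I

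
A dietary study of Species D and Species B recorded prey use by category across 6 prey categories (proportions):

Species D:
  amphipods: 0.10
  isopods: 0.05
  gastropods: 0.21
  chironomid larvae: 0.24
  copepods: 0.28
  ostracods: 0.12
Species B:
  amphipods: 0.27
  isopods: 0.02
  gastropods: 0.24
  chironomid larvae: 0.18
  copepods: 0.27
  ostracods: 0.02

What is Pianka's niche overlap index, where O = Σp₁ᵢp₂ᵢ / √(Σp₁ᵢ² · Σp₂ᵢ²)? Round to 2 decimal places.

0.90

Σ p₁ᵢp₂ᵢ = 0.0270 + 0.0010 + 0.0504 + 0.0432 + 0.0756 + 0.0024 = 0.1996
Σp_1ᵢ² = 0.10² + 0.05² + 0.21² + 0.24² + 0.28² + 0.12² = 0.0100 + 0.0025 + 0.0441 + 0.0576 + 0.0784 + 0.0144 = 0.2070
Σp_2ᵢ² = 0.27² + 0.02² + 0.24² + 0.18² + 0.27² + 0.02² = 0.0729 + 0.0004 + 0.0576 + 0.0324 + 0.0729 + 0.0004 = 0.2366
O = 0.1996 / √(0.2070 × 0.2366) = 0.1996 / 0.22131 = 0.9019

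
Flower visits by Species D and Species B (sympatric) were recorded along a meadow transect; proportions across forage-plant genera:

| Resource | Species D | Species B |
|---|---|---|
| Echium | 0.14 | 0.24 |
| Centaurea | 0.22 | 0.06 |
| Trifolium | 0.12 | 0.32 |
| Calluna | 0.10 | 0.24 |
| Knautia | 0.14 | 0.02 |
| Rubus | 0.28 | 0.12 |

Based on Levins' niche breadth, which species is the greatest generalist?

Σp_Dᵢ² = 0.14² + 0.22² + 0.12² + 0.10² + 0.14² + 0.28² = 0.0196 + 0.0484 + 0.0144 + 0.0100 + 0.0196 + 0.0784 = 0.1904
B_D = 1 / 0.1904 = 5.2521
Σp_Bᵢ² = 0.24² + 0.06² + 0.32² + 0.24² + 0.02² + 0.12² = 0.0576 + 0.0036 + 0.1024 + 0.0576 + 0.0004 + 0.0144 = 0.2360
B_B = 1 / 0.2360 = 4.2373
Highest B → broadest niche (most generalist): Species D (B = 5.25).

Species D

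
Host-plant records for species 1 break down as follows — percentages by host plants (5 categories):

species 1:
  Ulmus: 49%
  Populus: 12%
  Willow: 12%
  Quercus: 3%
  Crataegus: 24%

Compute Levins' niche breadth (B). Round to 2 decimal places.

Convert percentages to proportions (divide by 100).
Σpᵢ² = 0.49² + 0.12² + 0.12² + 0.03² + 0.24² = 0.2401 + 0.0144 + 0.0144 + 0.0009 + 0.0576 = 0.3274
B = 1 / 0.3274 = 3.0544

3.05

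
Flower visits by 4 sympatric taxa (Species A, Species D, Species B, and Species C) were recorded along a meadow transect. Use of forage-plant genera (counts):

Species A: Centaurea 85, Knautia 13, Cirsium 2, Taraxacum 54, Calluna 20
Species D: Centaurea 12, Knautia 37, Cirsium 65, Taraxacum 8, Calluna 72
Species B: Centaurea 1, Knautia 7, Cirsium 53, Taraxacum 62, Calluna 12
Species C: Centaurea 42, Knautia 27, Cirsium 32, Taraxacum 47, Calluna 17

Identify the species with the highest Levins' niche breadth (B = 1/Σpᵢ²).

Species C

Proportions for Species A (n=174): 85/174=0.4885, 13/174=0.0747, 2/174=0.0115, 54/174=0.3103, 20/174=0.1149
Proportions for Species D (n=194): 12/194=0.0619, 37/194=0.1907, 65/194=0.3351, 8/194=0.0412, 72/194=0.3711
Proportions for Species B (n=135): 1/135=0.0074, 7/135=0.0519, 53/135=0.3926, 62/135=0.4593, 12/135=0.0889
Proportions for Species C (n=165): 42/165=0.2545, 27/165=0.1636, 32/165=0.1939, 47/165=0.2848, 17/165=0.1030
Σp_Aᵢ² = 0.4885² + 0.0747² + 0.0115² + 0.3103² + 0.1149² = 0.238632 + 0.005580 + 0.000132 + 0.096286 + 0.013202 = 0.353832
B_A = 1 / 0.353832 = 2.8262
Σp_Dᵢ² = 0.0619² + 0.1907² + 0.3351² + 0.0412² + 0.3711² = 0.003832 + 0.036366 + 0.112292 + 0.001697 + 0.137715 = 0.291902
B_D = 1 / 0.291902 = 3.4258
Σp_Bᵢ² = 0.0074² + 0.0519² + 0.3926² + 0.4593² + 0.0889² = 0.000055 + 0.002694 + 0.154135 + 0.210956 + 0.007903 = 0.375743
B_B = 1 / 0.375743 = 2.6614
Σp_Cᵢ² = 0.2545² + 0.1636² + 0.1939² + 0.2848² + 0.1030² = 0.064770 + 0.026765 + 0.037597 + 0.081111 + 0.010609 = 0.220852
B_C = 1 / 0.220852 = 4.5279
Highest B → broadest niche (most generalist): Species C (B = 4.53).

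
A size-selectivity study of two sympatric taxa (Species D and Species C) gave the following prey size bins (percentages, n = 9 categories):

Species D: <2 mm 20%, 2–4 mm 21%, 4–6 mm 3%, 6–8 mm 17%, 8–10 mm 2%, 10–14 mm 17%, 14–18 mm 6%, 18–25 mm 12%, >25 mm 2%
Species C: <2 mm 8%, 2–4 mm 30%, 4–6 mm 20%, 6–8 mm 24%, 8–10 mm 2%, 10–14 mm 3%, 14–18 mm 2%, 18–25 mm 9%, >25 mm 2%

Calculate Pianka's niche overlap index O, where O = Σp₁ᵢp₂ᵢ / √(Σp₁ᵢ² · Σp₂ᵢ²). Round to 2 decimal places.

Convert percentages to proportions (divide by 100).
Σ p₁ᵢp₂ᵢ = 0.0160 + 0.0630 + 0.0060 + 0.0408 + 0.0004 + 0.0051 + 0.0012 + 0.0108 + 0.0004 = 0.1437
Σp_1ᵢ² = 0.20² + 0.21² + 0.03² + 0.17² + 0.02² + 0.17² + 0.06² + 0.12² + 0.02² = 0.0400 + 0.0441 + 0.0009 + 0.0289 + 0.0004 + 0.0289 + 0.0036 + 0.0144 + 0.0004 = 0.1616
Σp_2ᵢ² = 0.08² + 0.30² + 0.20² + 0.24² + 0.02² + 0.03² + 0.02² + 0.09² + 0.02² = 0.0064 + 0.0900 + 0.0400 + 0.0576 + 0.0004 + 0.0009 + 0.0004 + 0.0081 + 0.0004 = 0.2042
O = 0.1437 / √(0.1616 × 0.2042) = 0.1437 / 0.18166 = 0.7910

0.79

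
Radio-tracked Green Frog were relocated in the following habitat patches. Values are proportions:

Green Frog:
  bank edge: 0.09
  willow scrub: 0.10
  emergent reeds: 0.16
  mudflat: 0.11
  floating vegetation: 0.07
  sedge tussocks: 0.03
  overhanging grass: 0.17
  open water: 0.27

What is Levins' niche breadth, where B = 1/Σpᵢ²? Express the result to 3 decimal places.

Σpᵢ² = 0.09² + 0.10² + 0.16² + 0.11² + 0.07² + 0.03² + 0.17² + 0.27² = 0.0081 + 0.0100 + 0.0256 + 0.0121 + 0.0049 + 0.0009 + 0.0289 + 0.0729 = 0.1634
B = 1 / 0.1634 = 6.11995

6.120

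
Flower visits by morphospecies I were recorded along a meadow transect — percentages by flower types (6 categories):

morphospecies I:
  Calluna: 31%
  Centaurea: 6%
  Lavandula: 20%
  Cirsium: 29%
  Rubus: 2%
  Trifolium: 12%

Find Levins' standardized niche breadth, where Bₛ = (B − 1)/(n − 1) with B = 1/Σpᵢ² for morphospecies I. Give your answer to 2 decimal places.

0.64

Convert percentages to proportions (divide by 100).
Σpᵢ² = 0.31² + 0.06² + 0.20² + 0.29² + 0.02² + 0.12² = 0.0961 + 0.0036 + 0.0400 + 0.0841 + 0.0004 + 0.0144 = 0.2386
B = 1 / 0.2386 = 4.1911
Bₛ = (B − 1)/(n − 1) = (4.1911 − 1)/(6 − 1) = 3.1911/5 = 0.6382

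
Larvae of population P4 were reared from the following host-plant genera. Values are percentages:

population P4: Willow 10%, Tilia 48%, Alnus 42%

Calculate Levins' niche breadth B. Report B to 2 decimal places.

Convert percentages to proportions (divide by 100).
Σpᵢ² = 0.10² + 0.48² + 0.42² = 0.0100 + 0.2304 + 0.1764 = 0.4168
B = 1 / 0.4168 = 2.3992

2.40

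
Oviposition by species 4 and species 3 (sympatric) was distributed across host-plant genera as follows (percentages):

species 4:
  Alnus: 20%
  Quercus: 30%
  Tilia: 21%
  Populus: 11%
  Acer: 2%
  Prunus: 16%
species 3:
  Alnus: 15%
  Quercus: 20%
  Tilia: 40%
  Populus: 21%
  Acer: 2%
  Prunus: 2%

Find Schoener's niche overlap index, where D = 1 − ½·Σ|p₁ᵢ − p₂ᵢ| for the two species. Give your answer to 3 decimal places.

0.710

Convert percentages to proportions (divide by 100).
Σ|p₁ᵢ − p₂ᵢ| = 0.05 + 0.10 + 0.19 + 0.10 + 0.00 + 0.14 = 0.58
D = 1 − ½ × 0.58 = 1 − 0.290 = 0.71000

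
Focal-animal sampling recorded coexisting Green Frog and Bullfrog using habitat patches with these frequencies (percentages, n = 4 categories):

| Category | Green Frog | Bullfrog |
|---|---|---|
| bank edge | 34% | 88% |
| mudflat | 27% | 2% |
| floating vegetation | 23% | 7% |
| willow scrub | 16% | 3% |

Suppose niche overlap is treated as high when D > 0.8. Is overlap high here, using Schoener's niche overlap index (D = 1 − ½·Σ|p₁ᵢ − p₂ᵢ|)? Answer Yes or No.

No

Convert percentages to proportions (divide by 100).
Σ|p₁ᵢ − p₂ᵢ| = 0.54 + 0.25 + 0.16 + 0.13 = 1.08
D = 1 − ½ × 1.08 = 1 − 0.540 = 0.4600
D = 0.4600 < 0.8 → No.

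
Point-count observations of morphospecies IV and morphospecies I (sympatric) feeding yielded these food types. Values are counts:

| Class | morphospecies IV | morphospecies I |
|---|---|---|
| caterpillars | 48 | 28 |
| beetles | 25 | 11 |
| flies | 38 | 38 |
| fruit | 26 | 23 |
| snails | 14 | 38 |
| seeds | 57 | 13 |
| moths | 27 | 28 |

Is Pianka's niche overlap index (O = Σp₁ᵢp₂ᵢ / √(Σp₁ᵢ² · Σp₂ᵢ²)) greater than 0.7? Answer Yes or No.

Proportions for morphospecies IV (n=235): 48/235=0.2043, 25/235=0.1064, 38/235=0.1617, 26/235=0.1106, 14/235=0.0596, 57/235=0.2426, 27/235=0.1149
Proportions for morphospecies I (n=179): 28/179=0.1564, 11/179=0.0615, 38/179=0.2123, 23/179=0.1285, 38/179=0.2123, 13/179=0.0726, 28/179=0.1564
Σ p₁ᵢp₂ᵢ = 0.031953 + 0.006544 + 0.034329 + 0.014212 + 0.012653 + 0.017613 + 0.017970 = 0.135274
Σp_1ᵢ² = 0.2043² + 0.1064² + 0.1617² + 0.1106² + 0.0596² + 0.2426² + 0.1149² = 0.041738 + 0.011321 + 0.026147 + 0.012232 + 0.003552 + 0.058855 + 0.013202 = 0.167047
Σp_2ᵢ² = 0.1564² + 0.0615² + 0.2123² + 0.1285² + 0.2123² + 0.0726² + 0.1564² = 0.024461 + 0.003782 + 0.045071 + 0.016512 + 0.045071 + 0.005271 + 0.024461 = 0.164629
O = 0.135274 / √(0.167047 × 0.164629) = 0.135274 / 0.1658336 = 0.8157
O = 0.8157 > 0.7 → Yes.

Yes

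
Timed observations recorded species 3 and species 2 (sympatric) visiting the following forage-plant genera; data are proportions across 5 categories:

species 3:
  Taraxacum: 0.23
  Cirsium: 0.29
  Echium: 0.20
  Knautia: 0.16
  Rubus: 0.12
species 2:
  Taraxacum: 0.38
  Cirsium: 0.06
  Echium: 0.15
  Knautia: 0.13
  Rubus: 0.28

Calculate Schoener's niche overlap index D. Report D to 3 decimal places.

0.690

Σ|p₁ᵢ − p₂ᵢ| = 0.15 + 0.23 + 0.05 + 0.03 + 0.16 = 0.62
D = 1 − ½ × 0.62 = 1 − 0.310 = 0.69000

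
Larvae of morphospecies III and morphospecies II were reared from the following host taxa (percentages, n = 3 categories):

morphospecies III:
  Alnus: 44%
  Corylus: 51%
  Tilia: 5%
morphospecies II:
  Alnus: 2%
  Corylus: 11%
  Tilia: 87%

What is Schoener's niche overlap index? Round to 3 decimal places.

0.180

Convert percentages to proportions (divide by 100).
Σ|p₁ᵢ − p₂ᵢ| = 0.42 + 0.40 + 0.82 = 1.64
D = 1 − ½ × 1.64 = 1 − 0.820 = 0.18000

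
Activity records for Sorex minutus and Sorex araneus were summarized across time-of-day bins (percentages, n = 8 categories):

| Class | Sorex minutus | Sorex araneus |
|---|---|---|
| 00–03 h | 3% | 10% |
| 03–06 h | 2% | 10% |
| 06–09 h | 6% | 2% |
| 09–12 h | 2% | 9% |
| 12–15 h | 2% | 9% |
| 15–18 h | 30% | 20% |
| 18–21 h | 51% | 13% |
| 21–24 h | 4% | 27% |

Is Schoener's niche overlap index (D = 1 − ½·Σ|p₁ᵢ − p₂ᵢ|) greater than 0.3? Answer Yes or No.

Yes

Convert percentages to proportions (divide by 100).
Σ|p₁ᵢ − p₂ᵢ| = 0.07 + 0.08 + 0.04 + 0.07 + 0.07 + 0.10 + 0.38 + 0.23 = 1.04
D = 1 − ½ × 1.04 = 1 − 0.520 = 0.4800
D = 0.4800 > 0.3 → Yes.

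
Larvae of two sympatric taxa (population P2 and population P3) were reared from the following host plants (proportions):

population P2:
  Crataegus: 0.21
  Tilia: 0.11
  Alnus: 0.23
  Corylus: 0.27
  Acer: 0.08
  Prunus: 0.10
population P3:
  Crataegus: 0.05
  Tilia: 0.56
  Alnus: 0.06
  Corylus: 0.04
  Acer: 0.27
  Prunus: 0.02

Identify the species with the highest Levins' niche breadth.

population P2

Σp_P2ᵢ² = 0.21² + 0.11² + 0.23² + 0.27² + 0.08² + 0.10² = 0.0441 + 0.0121 + 0.0529 + 0.0729 + 0.0064 + 0.0100 = 0.1984
B_P2 = 1 / 0.1984 = 5.0403
Σp_P3ᵢ² = 0.05² + 0.56² + 0.06² + 0.04² + 0.27² + 0.02² = 0.0025 + 0.3136 + 0.0036 + 0.0016 + 0.0729 + 0.0004 = 0.3946
B_P3 = 1 / 0.3946 = 2.5342
Highest B → broadest niche (most generalist): population P2 (B = 5.04).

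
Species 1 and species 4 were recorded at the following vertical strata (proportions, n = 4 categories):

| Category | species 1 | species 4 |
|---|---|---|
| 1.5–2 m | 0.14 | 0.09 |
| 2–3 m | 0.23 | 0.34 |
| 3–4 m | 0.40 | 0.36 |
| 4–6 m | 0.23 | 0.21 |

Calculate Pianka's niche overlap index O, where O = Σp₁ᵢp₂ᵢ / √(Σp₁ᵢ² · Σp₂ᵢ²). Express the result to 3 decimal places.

Σ p₁ᵢp₂ᵢ = 0.0126 + 0.0782 + 0.1440 + 0.0483 = 0.2831
Σp_1ᵢ² = 0.14² + 0.23² + 0.40² + 0.23² = 0.0196 + 0.0529 + 0.1600 + 0.0529 = 0.2854
Σp_2ᵢ² = 0.09² + 0.34² + 0.36² + 0.21² = 0.0081 + 0.1156 + 0.1296 + 0.0441 = 0.2974
O = 0.2831 / √(0.2854 × 0.2974) = 0.2831 / 0.291338 = 0.97172

0.972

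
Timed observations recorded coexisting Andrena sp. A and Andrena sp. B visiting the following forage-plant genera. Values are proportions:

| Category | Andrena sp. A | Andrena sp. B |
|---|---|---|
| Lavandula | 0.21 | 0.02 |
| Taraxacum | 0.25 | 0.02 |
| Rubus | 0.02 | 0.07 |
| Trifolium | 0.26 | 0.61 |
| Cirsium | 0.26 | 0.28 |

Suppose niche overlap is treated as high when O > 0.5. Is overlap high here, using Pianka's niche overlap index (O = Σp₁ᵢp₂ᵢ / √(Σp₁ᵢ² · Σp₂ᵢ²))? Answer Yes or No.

Yes

Σ p₁ᵢp₂ᵢ = 0.0042 + 0.0050 + 0.0014 + 0.1586 + 0.0728 = 0.2420
Σp_1ᵢ² = 0.21² + 0.25² + 0.02² + 0.26² + 0.26² = 0.0441 + 0.0625 + 0.0004 + 0.0676 + 0.0676 = 0.2422
Σp_2ᵢ² = 0.02² + 0.02² + 0.07² + 0.61² + 0.28² = 0.0004 + 0.0004 + 0.0049 + 0.3721 + 0.0784 = 0.4562
O = 0.2420 / √(0.2422 × 0.4562) = 0.2420 / 0.33240 = 0.7280
O = 0.7280 > 0.5 → Yes.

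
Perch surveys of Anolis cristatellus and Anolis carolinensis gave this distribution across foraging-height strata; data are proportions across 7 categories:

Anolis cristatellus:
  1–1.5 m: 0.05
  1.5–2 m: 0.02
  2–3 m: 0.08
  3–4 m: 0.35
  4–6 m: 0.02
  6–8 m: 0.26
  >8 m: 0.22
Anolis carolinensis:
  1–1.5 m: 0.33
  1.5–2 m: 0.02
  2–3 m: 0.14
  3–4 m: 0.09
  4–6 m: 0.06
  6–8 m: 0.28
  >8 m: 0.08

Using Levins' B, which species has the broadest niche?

Anolis carolinensis

Σp_crisᵢ² = 0.05² + 0.02² + 0.08² + 0.35² + 0.02² + 0.26² + 0.22² = 0.0025 + 0.0004 + 0.0064 + 0.1225 + 0.0004 + 0.0676 + 0.0484 = 0.2482
B_cris = 1 / 0.2482 = 4.0290
Σp_caroᵢ² = 0.33² + 0.02² + 0.14² + 0.09² + 0.06² + 0.28² + 0.08² = 0.1089 + 0.0004 + 0.0196 + 0.0081 + 0.0036 + 0.0784 + 0.0064 = 0.2254
B_caro = 1 / 0.2254 = 4.4366
Highest B → broadest niche (most generalist): Anolis carolinensis (B = 4.44).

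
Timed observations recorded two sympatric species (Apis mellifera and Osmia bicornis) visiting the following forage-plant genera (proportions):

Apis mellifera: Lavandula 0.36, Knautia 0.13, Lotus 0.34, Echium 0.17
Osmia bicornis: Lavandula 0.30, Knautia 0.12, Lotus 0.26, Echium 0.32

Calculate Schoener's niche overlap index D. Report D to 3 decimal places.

0.850

Σ|p₁ᵢ − p₂ᵢ| = 0.06 + 0.01 + 0.08 + 0.15 = 0.30
D = 1 − ½ × 0.30 = 1 − 0.150 = 0.85000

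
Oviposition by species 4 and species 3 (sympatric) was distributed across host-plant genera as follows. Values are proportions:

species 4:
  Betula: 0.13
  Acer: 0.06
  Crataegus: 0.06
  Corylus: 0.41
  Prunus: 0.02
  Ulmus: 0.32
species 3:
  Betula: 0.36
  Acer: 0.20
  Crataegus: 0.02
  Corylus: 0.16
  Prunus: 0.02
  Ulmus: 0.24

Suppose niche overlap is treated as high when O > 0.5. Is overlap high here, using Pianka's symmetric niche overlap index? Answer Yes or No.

Σ p₁ᵢp₂ᵢ = 0.0468 + 0.0120 + 0.0012 + 0.0656 + 0.0004 + 0.0768 = 0.2028
Σp_1ᵢ² = 0.13² + 0.06² + 0.06² + 0.41² + 0.02² + 0.32² = 0.0169 + 0.0036 + 0.0036 + 0.1681 + 0.0004 + 0.1024 = 0.2950
Σp_2ᵢ² = 0.36² + 0.20² + 0.02² + 0.16² + 0.02² + 0.24² = 0.1296 + 0.0400 + 0.0004 + 0.0256 + 0.0004 + 0.0576 = 0.2536
O = 0.2028 / √(0.2950 × 0.2536) = 0.2028 / 0.27352 = 0.7414
O = 0.7414 > 0.5 → Yes.

Yes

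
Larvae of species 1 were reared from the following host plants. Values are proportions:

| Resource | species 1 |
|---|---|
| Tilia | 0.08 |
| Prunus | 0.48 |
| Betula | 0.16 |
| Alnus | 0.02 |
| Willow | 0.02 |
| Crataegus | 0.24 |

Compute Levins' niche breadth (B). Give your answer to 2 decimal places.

3.12

Σpᵢ² = 0.08² + 0.48² + 0.16² + 0.02² + 0.02² + 0.24² = 0.0064 + 0.2304 + 0.0256 + 0.0004 + 0.0004 + 0.0576 = 0.3208
B = 1 / 0.3208 = 3.1172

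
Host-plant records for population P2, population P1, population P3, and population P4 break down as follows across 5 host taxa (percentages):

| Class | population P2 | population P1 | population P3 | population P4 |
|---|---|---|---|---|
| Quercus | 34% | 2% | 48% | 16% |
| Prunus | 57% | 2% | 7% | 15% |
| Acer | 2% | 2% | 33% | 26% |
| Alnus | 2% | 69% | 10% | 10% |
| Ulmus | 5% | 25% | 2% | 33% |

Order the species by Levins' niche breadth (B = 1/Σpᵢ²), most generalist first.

Convert percentages to proportions (divide by 100).
Σp_P2ᵢ² = 0.34² + 0.57² + 0.02² + 0.02² + 0.05² = 0.1156 + 0.3249 + 0.0004 + 0.0004 + 0.0025 = 0.4438
B_P2 = 1 / 0.4438 = 2.2533
Σp_P1ᵢ² = 0.02² + 0.02² + 0.02² + 0.69² + 0.25² = 0.0004 + 0.0004 + 0.0004 + 0.4761 + 0.0625 = 0.5398
B_P1 = 1 / 0.5398 = 1.8525
Σp_P3ᵢ² = 0.48² + 0.07² + 0.33² + 0.10² + 0.02² = 0.2304 + 0.0049 + 0.1089 + 0.0100 + 0.0004 = 0.3546
B_P3 = 1 / 0.3546 = 2.8201
Σp_P4ᵢ² = 0.16² + 0.15² + 0.26² + 0.10² + 0.33² = 0.0256 + 0.0225 + 0.0676 + 0.0100 + 0.1089 = 0.2346
B_P4 = 1 / 0.2346 = 4.2626
Ranking by B (broadest → narrowest): population P4 (4.26) > population P3 (2.82) > population P2 (2.25) > population P1 (1.85)

population P4 > population P3 > population P2 > population P1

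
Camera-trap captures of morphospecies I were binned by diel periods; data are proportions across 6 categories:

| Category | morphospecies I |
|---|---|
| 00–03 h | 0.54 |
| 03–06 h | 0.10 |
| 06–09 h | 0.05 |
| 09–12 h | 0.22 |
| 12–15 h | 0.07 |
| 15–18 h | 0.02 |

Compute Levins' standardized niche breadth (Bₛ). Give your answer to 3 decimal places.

Σpᵢ² = 0.54² + 0.10² + 0.05² + 0.22² + 0.07² + 0.02² = 0.2916 + 0.0100 + 0.0025 + 0.0484 + 0.0049 + 0.0004 = 0.3578
B = 1 / 0.3578 = 2.79486
Bₛ = (B − 1)/(n − 1) = (2.79486 − 1)/(6 − 1) = 1.79486/5 = 0.35897

0.359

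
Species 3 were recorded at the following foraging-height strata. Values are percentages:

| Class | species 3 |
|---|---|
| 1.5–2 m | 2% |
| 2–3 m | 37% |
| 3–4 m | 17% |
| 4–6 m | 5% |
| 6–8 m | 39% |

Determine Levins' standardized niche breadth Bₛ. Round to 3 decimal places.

0.529

Convert percentages to proportions (divide by 100).
Σpᵢ² = 0.02² + 0.37² + 0.17² + 0.05² + 0.39² = 0.0004 + 0.1369 + 0.0289 + 0.0025 + 0.1521 = 0.3208
B = 1 / 0.3208 = 3.11721
Bₛ = (B − 1)/(n − 1) = (3.11721 − 1)/(5 − 1) = 2.11721/4 = 0.52930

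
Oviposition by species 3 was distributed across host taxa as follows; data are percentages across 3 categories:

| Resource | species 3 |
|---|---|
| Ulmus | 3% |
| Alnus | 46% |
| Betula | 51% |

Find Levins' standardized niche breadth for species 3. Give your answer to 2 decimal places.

Convert percentages to proportions (divide by 100).
Σpᵢ² = 0.03² + 0.46² + 0.51² = 0.0009 + 0.2116 + 0.2601 = 0.4726
B = 1 / 0.4726 = 2.1160
Bₛ = (B − 1)/(n − 1) = (2.1160 − 1)/(3 − 1) = 1.1160/2 = 0.5580

0.56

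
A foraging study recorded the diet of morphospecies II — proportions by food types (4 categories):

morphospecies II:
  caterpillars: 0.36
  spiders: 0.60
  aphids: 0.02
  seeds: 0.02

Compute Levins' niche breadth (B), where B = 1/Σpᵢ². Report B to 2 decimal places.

Σpᵢ² = 0.36² + 0.60² + 0.02² + 0.02² = 0.1296 + 0.3600 + 0.0004 + 0.0004 = 0.4904
B = 1 / 0.4904 = 2.0392

2.04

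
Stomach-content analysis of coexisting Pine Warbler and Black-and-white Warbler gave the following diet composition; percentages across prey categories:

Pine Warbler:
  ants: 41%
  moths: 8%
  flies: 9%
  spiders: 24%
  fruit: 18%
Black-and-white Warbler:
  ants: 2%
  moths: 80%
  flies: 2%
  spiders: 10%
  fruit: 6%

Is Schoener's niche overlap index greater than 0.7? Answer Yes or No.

No

Convert percentages to proportions (divide by 100).
Σ|p₁ᵢ − p₂ᵢ| = 0.39 + 0.72 + 0.07 + 0.14 + 0.12 = 1.44
D = 1 − ½ × 1.44 = 1 − 0.720 = 0.2800
D = 0.2800 < 0.7 → No.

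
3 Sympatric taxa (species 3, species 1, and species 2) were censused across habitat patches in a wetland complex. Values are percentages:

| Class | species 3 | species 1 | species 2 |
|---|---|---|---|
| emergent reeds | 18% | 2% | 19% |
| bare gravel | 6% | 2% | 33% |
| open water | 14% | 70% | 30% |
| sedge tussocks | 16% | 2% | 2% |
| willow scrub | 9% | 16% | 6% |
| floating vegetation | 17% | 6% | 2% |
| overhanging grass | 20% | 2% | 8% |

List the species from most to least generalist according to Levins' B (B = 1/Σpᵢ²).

Convert percentages to proportions (divide by 100).
Σp_3ᵢ² = 0.18² + 0.06² + 0.14² + 0.16² + 0.09² + 0.17² + 0.20² = 0.0324 + 0.0036 + 0.0196 + 0.0256 + 0.0081 + 0.0289 + 0.0400 = 0.1582
B_3 = 1 / 0.1582 = 6.3211
Σp_1ᵢ² = 0.02² + 0.02² + 0.70² + 0.02² + 0.16² + 0.06² + 0.02² = 0.0004 + 0.0004 + 0.4900 + 0.0004 + 0.0256 + 0.0036 + 0.0004 = 0.5208
B_1 = 1 / 0.5208 = 1.9201
Σp_2ᵢ² = 0.19² + 0.33² + 0.30² + 0.02² + 0.06² + 0.02² + 0.08² = 0.0361 + 0.1089 + 0.0900 + 0.0004 + 0.0036 + 0.0004 + 0.0064 = 0.2458
B_2 = 1 / 0.2458 = 4.0683
Ranking by B (broadest → narrowest): species 3 (6.32) > species 2 (4.07) > species 1 (1.92)

species 3 > species 2 > species 1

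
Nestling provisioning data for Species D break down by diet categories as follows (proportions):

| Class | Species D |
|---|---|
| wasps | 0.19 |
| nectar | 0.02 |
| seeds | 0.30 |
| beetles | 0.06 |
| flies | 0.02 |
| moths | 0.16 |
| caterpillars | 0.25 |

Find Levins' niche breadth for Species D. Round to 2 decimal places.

4.57

Σpᵢ² = 0.19² + 0.02² + 0.30² + 0.06² + 0.02² + 0.16² + 0.25² = 0.0361 + 0.0004 + 0.0900 + 0.0036 + 0.0004 + 0.0256 + 0.0625 = 0.2186
B = 1 / 0.2186 = 4.5746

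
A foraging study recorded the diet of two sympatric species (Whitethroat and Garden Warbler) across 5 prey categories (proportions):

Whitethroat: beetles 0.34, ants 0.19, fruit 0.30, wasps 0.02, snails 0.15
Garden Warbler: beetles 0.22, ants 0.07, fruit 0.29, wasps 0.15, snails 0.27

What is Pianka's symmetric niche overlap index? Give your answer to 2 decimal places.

0.88

Σ p₁ᵢp₂ᵢ = 0.0748 + 0.0133 + 0.0870 + 0.0030 + 0.0405 = 0.2186
Σp_1ᵢ² = 0.34² + 0.19² + 0.30² + 0.02² + 0.15² = 0.1156 + 0.0361 + 0.0900 + 0.0004 + 0.0225 = 0.2646
Σp_2ᵢ² = 0.22² + 0.07² + 0.29² + 0.15² + 0.27² = 0.0484 + 0.0049 + 0.0841 + 0.0225 + 0.0729 = 0.2328
O = 0.2186 / √(0.2646 × 0.2328) = 0.2186 / 0.24819 = 0.8808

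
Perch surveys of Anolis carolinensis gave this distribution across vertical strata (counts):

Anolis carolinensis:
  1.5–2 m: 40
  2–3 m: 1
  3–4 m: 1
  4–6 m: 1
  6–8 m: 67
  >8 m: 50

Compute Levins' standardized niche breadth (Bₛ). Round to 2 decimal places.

0.40

Proportions for Anolis carolinensis (n=160): 40/160=0.2500, 1/160=0.0063, 1/160=0.0063, 1/160=0.0063, 67/160=0.4188, 50/160=0.3125
Σpᵢ² = 0.2500² + 0.0063² + 0.0063² + 0.0063² + 0.4188² + 0.3125² = 0.062500 + 0.000040 + 0.000040 + 0.000040 + 0.175393 + 0.097656 = 0.335669
B = 1 / 0.335669 = 2.9791
Bₛ = (B − 1)/(n − 1) = (2.9791 − 1)/(6 − 1) = 1.9791/5 = 0.3958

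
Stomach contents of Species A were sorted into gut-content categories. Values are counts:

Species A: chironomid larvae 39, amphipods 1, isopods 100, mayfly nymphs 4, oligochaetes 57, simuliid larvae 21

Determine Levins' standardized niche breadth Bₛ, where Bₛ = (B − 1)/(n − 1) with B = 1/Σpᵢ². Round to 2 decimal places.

0.45

Proportions for Species A (n=222): 39/222=0.1757, 1/222=0.0045, 100/222=0.4505, 4/222=0.0180, 57/222=0.2568, 21/222=0.0946
Σpᵢ² = 0.1757² + 0.0045² + 0.4505² + 0.0180² + 0.2568² + 0.0946² = 0.030870 + 0.000020 + 0.202950 + 0.000324 + 0.065946 + 0.008949 = 0.309059
B = 1 / 0.309059 = 3.2356
Bₛ = (B − 1)/(n − 1) = (3.2356 − 1)/(6 − 1) = 2.2356/5 = 0.4471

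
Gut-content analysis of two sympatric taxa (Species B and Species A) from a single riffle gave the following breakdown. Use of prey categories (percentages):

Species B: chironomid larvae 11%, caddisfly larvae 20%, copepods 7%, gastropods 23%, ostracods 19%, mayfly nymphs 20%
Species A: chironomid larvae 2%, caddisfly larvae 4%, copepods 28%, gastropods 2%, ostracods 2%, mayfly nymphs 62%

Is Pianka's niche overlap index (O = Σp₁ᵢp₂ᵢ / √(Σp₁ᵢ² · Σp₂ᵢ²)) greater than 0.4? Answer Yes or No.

Convert percentages to proportions (divide by 100).
Σ p₁ᵢp₂ᵢ = 0.0022 + 0.0080 + 0.0196 + 0.0046 + 0.0038 + 0.1240 = 0.1622
Σp_1ᵢ² = 0.11² + 0.20² + 0.07² + 0.23² + 0.19² + 0.20² = 0.0121 + 0.0400 + 0.0049 + 0.0529 + 0.0361 + 0.0400 = 0.1860
Σp_2ᵢ² = 0.02² + 0.04² + 0.28² + 0.02² + 0.02² + 0.62² = 0.0004 + 0.0016 + 0.0784 + 0.0004 + 0.0004 + 0.3844 = 0.4656
O = 0.1622 / √(0.1860 × 0.4656) = 0.1622 / 0.29428 = 0.5512
O = 0.5512 > 0.4 → Yes.

Yes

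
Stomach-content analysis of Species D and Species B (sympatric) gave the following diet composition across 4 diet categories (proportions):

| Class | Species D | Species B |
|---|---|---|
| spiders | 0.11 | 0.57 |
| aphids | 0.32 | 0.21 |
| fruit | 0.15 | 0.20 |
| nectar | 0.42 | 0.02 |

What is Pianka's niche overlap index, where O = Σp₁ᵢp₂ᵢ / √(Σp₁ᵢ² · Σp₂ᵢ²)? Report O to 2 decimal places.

Σ p₁ᵢp₂ᵢ = 0.0627 + 0.0672 + 0.0300 + 0.0084 = 0.1683
Σp_1ᵢ² = 0.11² + 0.32² + 0.15² + 0.42² = 0.0121 + 0.1024 + 0.0225 + 0.1764 = 0.3134
Σp_2ᵢ² = 0.57² + 0.21² + 0.20² + 0.02² = 0.3249 + 0.0441 + 0.0400 + 0.0004 = 0.4094
O = 0.1683 / √(0.3134 × 0.4094) = 0.1683 / 0.35820 = 0.4698

0.47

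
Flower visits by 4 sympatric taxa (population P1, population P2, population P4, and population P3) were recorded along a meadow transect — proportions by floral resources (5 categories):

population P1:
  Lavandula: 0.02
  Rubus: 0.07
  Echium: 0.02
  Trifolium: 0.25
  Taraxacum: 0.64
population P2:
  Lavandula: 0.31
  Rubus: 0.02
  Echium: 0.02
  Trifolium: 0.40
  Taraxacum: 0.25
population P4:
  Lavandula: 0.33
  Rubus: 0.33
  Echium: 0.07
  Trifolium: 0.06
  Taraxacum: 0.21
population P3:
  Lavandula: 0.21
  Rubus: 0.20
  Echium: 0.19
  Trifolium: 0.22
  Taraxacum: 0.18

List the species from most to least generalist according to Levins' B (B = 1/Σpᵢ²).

population P3 > population P4 > population P2 > population P1

Σp_P1ᵢ² = 0.02² + 0.07² + 0.02² + 0.25² + 0.64² = 0.0004 + 0.0049 + 0.0004 + 0.0625 + 0.4096 = 0.4778
B_P1 = 1 / 0.4778 = 2.0929
Σp_P2ᵢ² = 0.31² + 0.02² + 0.02² + 0.40² + 0.25² = 0.0961 + 0.0004 + 0.0004 + 0.1600 + 0.0625 = 0.3194
B_P2 = 1 / 0.3194 = 3.1309
Σp_P4ᵢ² = 0.33² + 0.33² + 0.07² + 0.06² + 0.21² = 0.1089 + 0.1089 + 0.0049 + 0.0036 + 0.0441 = 0.2704
B_P4 = 1 / 0.2704 = 3.6982
Σp_P3ᵢ² = 0.21² + 0.20² + 0.19² + 0.22² + 0.18² = 0.0441 + 0.0400 + 0.0361 + 0.0484 + 0.0324 = 0.2010
B_P3 = 1 / 0.2010 = 4.9751
Ranking by B (broadest → narrowest): population P3 (4.98) > population P4 (3.70) > population P2 (3.13) > population P1 (2.09)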